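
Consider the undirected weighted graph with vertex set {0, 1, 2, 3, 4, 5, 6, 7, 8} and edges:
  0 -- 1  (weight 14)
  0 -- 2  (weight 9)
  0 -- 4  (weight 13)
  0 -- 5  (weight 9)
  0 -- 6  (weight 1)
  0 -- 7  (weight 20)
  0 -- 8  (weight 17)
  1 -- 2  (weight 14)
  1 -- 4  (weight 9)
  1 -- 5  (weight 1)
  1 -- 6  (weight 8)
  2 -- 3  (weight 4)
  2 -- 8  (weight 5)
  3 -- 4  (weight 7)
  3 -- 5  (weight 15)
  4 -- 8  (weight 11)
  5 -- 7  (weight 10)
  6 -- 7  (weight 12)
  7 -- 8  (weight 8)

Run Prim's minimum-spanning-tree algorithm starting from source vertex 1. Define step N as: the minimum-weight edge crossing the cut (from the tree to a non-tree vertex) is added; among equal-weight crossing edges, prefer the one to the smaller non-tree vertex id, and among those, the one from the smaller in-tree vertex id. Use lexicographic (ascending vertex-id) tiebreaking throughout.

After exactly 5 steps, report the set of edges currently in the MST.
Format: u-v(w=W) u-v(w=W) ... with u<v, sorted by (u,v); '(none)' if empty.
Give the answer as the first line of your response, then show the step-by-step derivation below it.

0-2(w=9) 0-6(w=1) 1-5(w=1) 1-6(w=8) 2-3(w=4)

step 1: add edge 1-5 (w=1); MST = {1-5(w=1)}
step 2: add edge 1-6 (w=8); MST = {1-5(w=1) 1-6(w=8)}
step 3: add edge 0-6 (w=1); MST = {0-6(w=1) 1-5(w=1) 1-6(w=8)}
step 4: add edge 0-2 (w=9); MST = {0-2(w=9) 0-6(w=1) 1-5(w=1) 1-6(w=8)}
step 5: add edge 2-3 (w=4); MST = {0-2(w=9) 0-6(w=1) 1-5(w=1) 1-6(w=8) 2-3(w=4)}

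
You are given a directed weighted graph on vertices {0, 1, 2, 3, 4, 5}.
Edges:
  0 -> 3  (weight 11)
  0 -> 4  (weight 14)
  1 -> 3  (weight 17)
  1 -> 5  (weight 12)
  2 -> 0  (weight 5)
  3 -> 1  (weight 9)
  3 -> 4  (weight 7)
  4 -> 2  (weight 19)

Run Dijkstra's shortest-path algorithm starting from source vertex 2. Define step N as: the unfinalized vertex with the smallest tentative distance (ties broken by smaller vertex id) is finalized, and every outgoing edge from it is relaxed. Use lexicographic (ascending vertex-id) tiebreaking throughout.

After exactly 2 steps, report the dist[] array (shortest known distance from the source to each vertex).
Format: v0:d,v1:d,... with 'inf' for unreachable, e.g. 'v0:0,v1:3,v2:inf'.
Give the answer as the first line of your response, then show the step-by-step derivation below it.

v0:5,v1:inf,v2:0,v3:16,v4:19,v5:inf

step 1: dist = v0:5,v1:inf,v2:0,v3:inf,v4:inf,v5:inf
step 2: dist = v0:5,v1:inf,v2:0,v3:16,v4:19,v5:inf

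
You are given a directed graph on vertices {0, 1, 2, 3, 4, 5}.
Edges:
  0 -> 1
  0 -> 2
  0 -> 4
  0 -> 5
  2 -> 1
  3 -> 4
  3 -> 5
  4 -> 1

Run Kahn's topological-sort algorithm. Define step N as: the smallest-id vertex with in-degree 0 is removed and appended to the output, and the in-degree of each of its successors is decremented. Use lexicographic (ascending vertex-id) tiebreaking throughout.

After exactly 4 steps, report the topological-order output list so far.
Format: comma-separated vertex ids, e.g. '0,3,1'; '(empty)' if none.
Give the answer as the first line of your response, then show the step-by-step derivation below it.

0,2,3,4

step 1: output 0; order=[0]; indeg=(0,2,0,0,1,1)
step 2: output 2; order=[0,2]; indeg=(0,1,0,0,1,1)
step 3: output 3; order=[0,2,3]; indeg=(0,1,0,0,0,0)
step 4: output 4; order=[0,2,3,4]; indeg=(0,0,0,0,0,0)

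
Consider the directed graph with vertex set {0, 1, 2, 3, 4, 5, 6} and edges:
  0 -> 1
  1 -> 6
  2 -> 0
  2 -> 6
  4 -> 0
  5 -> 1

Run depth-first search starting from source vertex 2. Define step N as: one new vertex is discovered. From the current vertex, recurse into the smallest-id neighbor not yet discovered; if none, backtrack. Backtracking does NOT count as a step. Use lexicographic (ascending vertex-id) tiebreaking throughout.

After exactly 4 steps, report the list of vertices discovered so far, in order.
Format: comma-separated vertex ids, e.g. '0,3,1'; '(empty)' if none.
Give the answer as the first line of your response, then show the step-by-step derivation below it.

2,0,1,6

step 1: discover 2; path=2; order=2
step 2: discover 0; path=2>0; order=2,0
step 3: discover 1; path=2>0>1; order=2,0,1
step 4: discover 6; path=2>0>1>6; order=2,0,1,6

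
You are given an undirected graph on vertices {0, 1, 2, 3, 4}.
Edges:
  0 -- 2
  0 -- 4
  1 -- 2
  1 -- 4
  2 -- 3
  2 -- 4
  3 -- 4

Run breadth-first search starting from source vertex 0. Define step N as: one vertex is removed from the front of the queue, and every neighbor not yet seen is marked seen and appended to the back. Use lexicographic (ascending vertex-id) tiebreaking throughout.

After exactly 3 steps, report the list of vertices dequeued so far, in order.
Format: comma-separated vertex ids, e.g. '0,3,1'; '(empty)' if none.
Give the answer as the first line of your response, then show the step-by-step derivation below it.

0,2,4

step 1: dequeue 0; queue=[2,4]; order=0
step 2: dequeue 2; queue=[4,1,3]; order=0,2
step 3: dequeue 4; queue=[1,3]; order=0,2,4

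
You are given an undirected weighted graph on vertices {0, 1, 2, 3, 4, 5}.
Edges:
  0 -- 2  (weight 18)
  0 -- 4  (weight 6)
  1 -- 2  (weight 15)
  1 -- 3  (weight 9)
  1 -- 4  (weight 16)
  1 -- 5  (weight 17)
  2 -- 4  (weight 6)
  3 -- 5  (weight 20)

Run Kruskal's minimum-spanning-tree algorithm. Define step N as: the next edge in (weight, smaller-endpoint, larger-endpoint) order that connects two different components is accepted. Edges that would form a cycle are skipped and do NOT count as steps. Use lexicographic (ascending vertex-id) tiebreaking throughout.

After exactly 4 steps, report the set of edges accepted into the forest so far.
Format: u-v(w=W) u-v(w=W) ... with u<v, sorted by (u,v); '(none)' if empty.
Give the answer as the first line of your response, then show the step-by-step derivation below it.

0-4(w=6) 1-2(w=15) 1-3(w=9) 2-4(w=6)

step 1: add edge 0-4 (w=6); MST = {0-4(w=6)}
step 2: add edge 2-4 (w=6); MST = {0-4(w=6) 2-4(w=6)}
step 3: add edge 1-3 (w=9); MST = {0-4(w=6) 1-3(w=9) 2-4(w=6)}
step 4: add edge 1-2 (w=15); MST = {0-4(w=6) 1-2(w=15) 1-3(w=9) 2-4(w=6)}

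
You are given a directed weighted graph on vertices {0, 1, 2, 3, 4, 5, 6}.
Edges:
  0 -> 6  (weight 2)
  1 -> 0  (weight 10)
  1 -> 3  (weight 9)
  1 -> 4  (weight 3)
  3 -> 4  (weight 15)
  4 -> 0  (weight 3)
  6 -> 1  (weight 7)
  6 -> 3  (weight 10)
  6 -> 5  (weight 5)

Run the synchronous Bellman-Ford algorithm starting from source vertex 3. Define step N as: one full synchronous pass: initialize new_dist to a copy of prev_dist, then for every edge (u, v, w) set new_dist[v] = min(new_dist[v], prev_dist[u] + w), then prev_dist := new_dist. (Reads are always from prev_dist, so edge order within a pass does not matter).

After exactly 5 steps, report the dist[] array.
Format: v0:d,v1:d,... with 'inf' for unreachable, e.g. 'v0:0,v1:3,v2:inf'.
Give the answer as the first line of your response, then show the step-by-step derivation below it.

v0:18,v1:27,v2:inf,v3:0,v4:15,v5:25,v6:20

step 1: dist = v0:inf,v1:inf,v2:inf,v3:0,v4:15,v5:inf,v6:inf
step 2: dist = v0:18,v1:inf,v2:inf,v3:0,v4:15,v5:inf,v6:inf
step 3: dist = v0:18,v1:inf,v2:inf,v3:0,v4:15,v5:inf,v6:20
step 4: dist = v0:18,v1:27,v2:inf,v3:0,v4:15,v5:25,v6:20
step 5: dist = v0:18,v1:27,v2:inf,v3:0,v4:15,v5:25,v6:20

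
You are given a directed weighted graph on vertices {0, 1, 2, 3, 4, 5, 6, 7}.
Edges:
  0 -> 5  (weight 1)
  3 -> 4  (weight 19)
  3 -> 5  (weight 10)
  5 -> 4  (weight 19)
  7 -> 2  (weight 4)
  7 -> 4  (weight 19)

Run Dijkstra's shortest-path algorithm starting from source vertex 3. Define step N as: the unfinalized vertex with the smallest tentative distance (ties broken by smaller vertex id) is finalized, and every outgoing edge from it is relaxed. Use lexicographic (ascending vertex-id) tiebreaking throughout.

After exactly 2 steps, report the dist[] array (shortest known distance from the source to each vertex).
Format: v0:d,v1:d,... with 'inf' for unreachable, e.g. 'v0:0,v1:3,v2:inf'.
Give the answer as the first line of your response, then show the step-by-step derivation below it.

v0:inf,v1:inf,v2:inf,v3:0,v4:19,v5:10,v6:inf,v7:inf

step 1: dist = v0:inf,v1:inf,v2:inf,v3:0,v4:19,v5:10,v6:inf,v7:inf
step 2: dist = v0:inf,v1:inf,v2:inf,v3:0,v4:19,v5:10,v6:inf,v7:inf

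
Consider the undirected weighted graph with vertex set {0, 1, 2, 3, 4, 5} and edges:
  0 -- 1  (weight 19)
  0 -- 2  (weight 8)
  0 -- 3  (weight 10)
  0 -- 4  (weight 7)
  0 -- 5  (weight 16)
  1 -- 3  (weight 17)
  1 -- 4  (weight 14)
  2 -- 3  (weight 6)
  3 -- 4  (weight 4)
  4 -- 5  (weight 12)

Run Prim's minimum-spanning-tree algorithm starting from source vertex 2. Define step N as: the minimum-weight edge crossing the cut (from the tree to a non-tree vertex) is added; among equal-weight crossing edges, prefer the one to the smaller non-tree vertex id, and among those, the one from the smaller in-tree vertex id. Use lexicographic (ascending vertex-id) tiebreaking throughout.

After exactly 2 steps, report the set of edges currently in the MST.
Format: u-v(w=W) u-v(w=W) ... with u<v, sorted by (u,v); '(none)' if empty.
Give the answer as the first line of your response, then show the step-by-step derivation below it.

2-3(w=6) 3-4(w=4)

step 1: add edge 2-3 (w=6); MST = {2-3(w=6)}
step 2: add edge 3-4 (w=4); MST = {2-3(w=6) 3-4(w=4)}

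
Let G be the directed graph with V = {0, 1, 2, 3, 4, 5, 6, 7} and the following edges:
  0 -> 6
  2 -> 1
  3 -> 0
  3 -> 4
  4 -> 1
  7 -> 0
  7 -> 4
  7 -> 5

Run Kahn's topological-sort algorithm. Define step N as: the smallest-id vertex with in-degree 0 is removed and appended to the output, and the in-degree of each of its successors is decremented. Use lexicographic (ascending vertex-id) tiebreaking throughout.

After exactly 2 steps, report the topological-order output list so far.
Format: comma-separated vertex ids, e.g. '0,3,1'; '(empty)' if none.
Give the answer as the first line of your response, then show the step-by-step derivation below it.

2,3

step 1: output 2; order=[2]; indeg=(2,1,0,0,2,1,1,0)
step 2: output 3; order=[2,3]; indeg=(1,1,0,0,1,1,1,0)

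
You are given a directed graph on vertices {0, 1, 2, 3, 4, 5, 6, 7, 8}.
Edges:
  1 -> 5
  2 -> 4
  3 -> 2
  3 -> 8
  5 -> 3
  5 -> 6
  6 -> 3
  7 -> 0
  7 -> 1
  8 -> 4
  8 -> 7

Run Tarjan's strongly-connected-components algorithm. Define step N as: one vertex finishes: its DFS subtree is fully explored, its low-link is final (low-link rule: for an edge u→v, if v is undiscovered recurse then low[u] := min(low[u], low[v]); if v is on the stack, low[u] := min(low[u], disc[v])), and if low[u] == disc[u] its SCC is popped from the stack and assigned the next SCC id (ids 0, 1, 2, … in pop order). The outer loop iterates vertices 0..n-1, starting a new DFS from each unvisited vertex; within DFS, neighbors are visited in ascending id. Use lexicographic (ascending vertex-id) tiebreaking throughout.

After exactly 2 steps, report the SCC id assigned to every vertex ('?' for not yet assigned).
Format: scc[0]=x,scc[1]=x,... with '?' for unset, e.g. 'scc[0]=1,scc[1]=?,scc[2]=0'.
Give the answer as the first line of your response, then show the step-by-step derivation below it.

scc[0]=0,scc[1]=?,scc[2]=?,scc[3]=?,scc[4]=1,scc[5]=?,scc[6]=?,scc[7]=?,scc[8]=?

step 1: low=(low[0]=0,low[1]=?,low[2]=?,low[3]=?,low[4]=?,low[5]=?,low[6]=?,low[7]=?,low[8]=?); scc=(scc[0]=0,scc[1]=?,scc[2]=?,scc[3]=?,scc[4]=?,scc[5]=?,scc[6]=?,scc[7]=?,scc[8]=?)
step 2: low=(low[0]=0,low[1]=1,low[2]=4,low[3]=3,low[4]=5,low[5]=2,low[6]=?,low[7]=?,low[8]=?); scc=(scc[0]=0,scc[1]=?,scc[2]=?,scc[3]=?,scc[4]=1,scc[5]=?,scc[6]=?,scc[7]=?,scc[8]=?)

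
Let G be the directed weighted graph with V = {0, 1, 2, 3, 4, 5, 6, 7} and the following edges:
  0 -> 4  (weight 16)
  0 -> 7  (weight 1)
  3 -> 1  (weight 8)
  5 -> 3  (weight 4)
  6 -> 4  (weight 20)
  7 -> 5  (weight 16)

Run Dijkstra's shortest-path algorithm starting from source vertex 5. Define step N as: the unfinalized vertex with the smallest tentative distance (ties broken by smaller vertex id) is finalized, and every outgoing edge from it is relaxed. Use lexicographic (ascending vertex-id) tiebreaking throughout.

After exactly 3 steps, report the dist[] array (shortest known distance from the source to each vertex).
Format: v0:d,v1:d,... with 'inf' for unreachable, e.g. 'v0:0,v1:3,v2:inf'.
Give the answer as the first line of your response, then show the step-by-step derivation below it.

v0:inf,v1:12,v2:inf,v3:4,v4:inf,v5:0,v6:inf,v7:inf

step 1: dist = v0:inf,v1:inf,v2:inf,v3:4,v4:inf,v5:0,v6:inf,v7:inf
step 2: dist = v0:inf,v1:12,v2:inf,v3:4,v4:inf,v5:0,v6:inf,v7:inf
step 3: dist = v0:inf,v1:12,v2:inf,v3:4,v4:inf,v5:0,v6:inf,v7:inf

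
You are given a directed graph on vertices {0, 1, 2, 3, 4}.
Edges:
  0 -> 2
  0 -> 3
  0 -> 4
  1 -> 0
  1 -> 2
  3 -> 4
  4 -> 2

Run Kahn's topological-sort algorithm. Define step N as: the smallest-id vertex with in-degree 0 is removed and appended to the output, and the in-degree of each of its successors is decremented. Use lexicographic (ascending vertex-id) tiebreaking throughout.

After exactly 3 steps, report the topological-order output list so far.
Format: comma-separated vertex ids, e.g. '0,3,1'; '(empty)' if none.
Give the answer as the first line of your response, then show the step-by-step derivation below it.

1,0,3

step 1: output 1; order=[1]; indeg=(0,0,2,1,2)
step 2: output 0; order=[1,0]; indeg=(0,0,1,0,1)
step 3: output 3; order=[1,0,3]; indeg=(0,0,1,0,0)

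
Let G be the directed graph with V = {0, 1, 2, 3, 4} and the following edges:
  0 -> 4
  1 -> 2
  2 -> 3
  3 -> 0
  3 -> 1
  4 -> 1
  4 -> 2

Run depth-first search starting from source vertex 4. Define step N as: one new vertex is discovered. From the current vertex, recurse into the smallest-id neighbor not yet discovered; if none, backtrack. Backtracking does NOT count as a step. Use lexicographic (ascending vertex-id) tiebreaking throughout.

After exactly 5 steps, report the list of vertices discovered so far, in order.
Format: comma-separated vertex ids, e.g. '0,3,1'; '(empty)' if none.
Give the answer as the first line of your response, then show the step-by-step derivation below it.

4,1,2,3,0

step 1: discover 4; path=4; order=4
step 2: discover 1; path=4>1; order=4,1
step 3: discover 2; path=4>1>2; order=4,1,2
step 4: discover 3; path=4>1>2>3; order=4,1,2,3
step 5: discover 0; path=4>1>2>3>0; order=4,1,2,3,0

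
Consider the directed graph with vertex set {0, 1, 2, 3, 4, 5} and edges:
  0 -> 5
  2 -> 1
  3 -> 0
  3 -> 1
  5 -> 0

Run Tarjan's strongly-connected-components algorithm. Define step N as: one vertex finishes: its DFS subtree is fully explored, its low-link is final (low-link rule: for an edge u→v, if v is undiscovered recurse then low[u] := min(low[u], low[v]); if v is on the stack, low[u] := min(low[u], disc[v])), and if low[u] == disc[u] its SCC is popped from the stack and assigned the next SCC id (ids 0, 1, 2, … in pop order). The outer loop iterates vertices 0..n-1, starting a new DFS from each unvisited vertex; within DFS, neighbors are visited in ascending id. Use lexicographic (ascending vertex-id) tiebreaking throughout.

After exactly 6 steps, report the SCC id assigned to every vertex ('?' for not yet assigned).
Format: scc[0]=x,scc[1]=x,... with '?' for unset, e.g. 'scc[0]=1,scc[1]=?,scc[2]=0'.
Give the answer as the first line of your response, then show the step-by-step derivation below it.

scc[0]=0,scc[1]=1,scc[2]=2,scc[3]=3,scc[4]=4,scc[5]=0

step 1: low=(low[0]=0,low[1]=?,low[2]=?,low[3]=?,low[4]=?,low[5]=0); scc=(scc[0]=?,scc[1]=?,scc[2]=?,scc[3]=?,scc[4]=?,scc[5]=?)
step 2: low=(low[0]=0,low[1]=?,low[2]=?,low[3]=?,low[4]=?,low[5]=0); scc=(scc[0]=0,scc[1]=?,scc[2]=?,scc[3]=?,scc[4]=?,scc[5]=0)
step 3: low=(low[0]=0,low[1]=2,low[2]=?,low[3]=?,low[4]=?,low[5]=0); scc=(scc[0]=0,scc[1]=1,scc[2]=?,scc[3]=?,scc[4]=?,scc[5]=0)
step 4: low=(low[0]=0,low[1]=2,low[2]=3,low[3]=?,low[4]=?,low[5]=0); scc=(scc[0]=0,scc[1]=1,scc[2]=2,scc[3]=?,scc[4]=?,scc[5]=0)
step 5: low=(low[0]=0,low[1]=2,low[2]=3,low[3]=4,low[4]=?,low[5]=0); scc=(scc[0]=0,scc[1]=1,scc[2]=2,scc[3]=3,scc[4]=?,scc[5]=0)
step 6: low=(low[0]=0,low[1]=2,low[2]=3,low[3]=4,low[4]=5,low[5]=0); scc=(scc[0]=0,scc[1]=1,scc[2]=2,scc[3]=3,scc[4]=4,scc[5]=0)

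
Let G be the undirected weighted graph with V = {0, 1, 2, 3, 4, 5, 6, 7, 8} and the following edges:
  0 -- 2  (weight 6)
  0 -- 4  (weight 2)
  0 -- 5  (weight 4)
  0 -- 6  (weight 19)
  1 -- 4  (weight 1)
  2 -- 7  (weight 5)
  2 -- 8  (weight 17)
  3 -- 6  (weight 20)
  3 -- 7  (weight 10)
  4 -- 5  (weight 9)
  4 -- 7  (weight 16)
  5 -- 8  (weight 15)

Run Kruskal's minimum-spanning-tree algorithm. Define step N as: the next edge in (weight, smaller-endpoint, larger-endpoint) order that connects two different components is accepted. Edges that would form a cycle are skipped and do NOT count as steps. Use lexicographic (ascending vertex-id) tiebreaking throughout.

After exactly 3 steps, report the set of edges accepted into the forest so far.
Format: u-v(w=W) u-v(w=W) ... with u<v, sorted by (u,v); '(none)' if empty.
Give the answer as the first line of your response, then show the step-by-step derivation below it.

0-4(w=2) 0-5(w=4) 1-4(w=1)

step 1: add edge 1-4 (w=1); MST = {1-4(w=1)}
step 2: add edge 0-4 (w=2); MST = {0-4(w=2) 1-4(w=1)}
step 3: add edge 0-5 (w=4); MST = {0-4(w=2) 0-5(w=4) 1-4(w=1)}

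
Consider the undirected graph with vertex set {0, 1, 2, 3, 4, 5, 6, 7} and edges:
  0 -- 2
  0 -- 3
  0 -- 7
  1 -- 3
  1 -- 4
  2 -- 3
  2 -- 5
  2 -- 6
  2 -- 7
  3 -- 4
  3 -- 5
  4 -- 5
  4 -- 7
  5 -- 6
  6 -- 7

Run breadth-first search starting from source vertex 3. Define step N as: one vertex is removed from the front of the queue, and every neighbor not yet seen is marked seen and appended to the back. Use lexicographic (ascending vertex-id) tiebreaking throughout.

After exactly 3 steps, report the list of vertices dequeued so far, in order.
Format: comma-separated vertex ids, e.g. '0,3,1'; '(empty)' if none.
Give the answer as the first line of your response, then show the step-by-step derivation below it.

3,0,1

step 1: dequeue 3; queue=[0,1,2,4,5]; order=3
step 2: dequeue 0; queue=[1,2,4,5,7]; order=3,0
step 3: dequeue 1; queue=[2,4,5,7]; order=3,0,1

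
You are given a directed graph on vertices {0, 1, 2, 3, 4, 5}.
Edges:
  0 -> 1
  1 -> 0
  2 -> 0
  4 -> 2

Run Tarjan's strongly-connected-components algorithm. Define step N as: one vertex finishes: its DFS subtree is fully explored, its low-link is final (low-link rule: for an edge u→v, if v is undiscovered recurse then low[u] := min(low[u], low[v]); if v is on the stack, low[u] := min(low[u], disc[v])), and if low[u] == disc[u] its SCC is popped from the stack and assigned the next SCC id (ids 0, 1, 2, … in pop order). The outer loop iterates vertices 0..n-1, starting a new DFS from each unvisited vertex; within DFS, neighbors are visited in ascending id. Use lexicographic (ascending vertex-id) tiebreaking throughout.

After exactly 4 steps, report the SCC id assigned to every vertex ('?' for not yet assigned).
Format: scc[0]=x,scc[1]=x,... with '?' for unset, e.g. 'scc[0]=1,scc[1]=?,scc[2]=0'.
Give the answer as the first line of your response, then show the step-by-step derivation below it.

scc[0]=0,scc[1]=0,scc[2]=1,scc[3]=2,scc[4]=?,scc[5]=?

step 1: low=(low[0]=0,low[1]=0,low[2]=?,low[3]=?,low[4]=?,low[5]=?); scc=(scc[0]=?,scc[1]=?,scc[2]=?,scc[3]=?,scc[4]=?,scc[5]=?)
step 2: low=(low[0]=0,low[1]=0,low[2]=?,low[3]=?,low[4]=?,low[5]=?); scc=(scc[0]=0,scc[1]=0,scc[2]=?,scc[3]=?,scc[4]=?,scc[5]=?)
step 3: low=(low[0]=0,low[1]=0,low[2]=2,low[3]=?,low[4]=?,low[5]=?); scc=(scc[0]=0,scc[1]=0,scc[2]=1,scc[3]=?,scc[4]=?,scc[5]=?)
step 4: low=(low[0]=0,low[1]=0,low[2]=2,low[3]=3,low[4]=?,low[5]=?); scc=(scc[0]=0,scc[1]=0,scc[2]=1,scc[3]=2,scc[4]=?,scc[5]=?)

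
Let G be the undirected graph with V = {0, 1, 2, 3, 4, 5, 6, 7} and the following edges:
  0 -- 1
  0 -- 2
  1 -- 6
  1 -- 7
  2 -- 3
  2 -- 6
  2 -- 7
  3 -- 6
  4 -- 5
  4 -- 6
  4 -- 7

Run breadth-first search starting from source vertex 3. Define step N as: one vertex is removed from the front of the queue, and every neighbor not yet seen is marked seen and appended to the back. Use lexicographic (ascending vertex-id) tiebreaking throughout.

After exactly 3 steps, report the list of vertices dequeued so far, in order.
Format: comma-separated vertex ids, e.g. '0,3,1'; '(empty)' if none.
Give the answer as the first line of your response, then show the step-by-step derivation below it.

3,2,6

step 1: dequeue 3; queue=[2,6]; order=3
step 2: dequeue 2; queue=[6,0,7]; order=3,2
step 3: dequeue 6; queue=[0,7,1,4]; order=3,2,6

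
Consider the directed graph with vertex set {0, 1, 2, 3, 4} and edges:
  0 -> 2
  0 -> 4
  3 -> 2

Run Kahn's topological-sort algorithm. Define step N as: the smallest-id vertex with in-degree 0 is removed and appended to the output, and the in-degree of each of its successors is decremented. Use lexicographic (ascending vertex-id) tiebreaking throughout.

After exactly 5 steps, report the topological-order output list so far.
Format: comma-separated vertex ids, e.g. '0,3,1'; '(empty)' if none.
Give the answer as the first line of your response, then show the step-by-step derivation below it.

0,1,3,2,4

step 1: output 0; order=[0]; indeg=(0,0,1,0,0)
step 2: output 1; order=[0,1]; indeg=(0,0,1,0,0)
step 3: output 3; order=[0,1,3]; indeg=(0,0,0,0,0)
step 4: output 2; order=[0,1,3,2]; indeg=(0,0,0,0,0)
step 5: output 4; order=[0,1,3,2,4]; indeg=(0,0,0,0,0)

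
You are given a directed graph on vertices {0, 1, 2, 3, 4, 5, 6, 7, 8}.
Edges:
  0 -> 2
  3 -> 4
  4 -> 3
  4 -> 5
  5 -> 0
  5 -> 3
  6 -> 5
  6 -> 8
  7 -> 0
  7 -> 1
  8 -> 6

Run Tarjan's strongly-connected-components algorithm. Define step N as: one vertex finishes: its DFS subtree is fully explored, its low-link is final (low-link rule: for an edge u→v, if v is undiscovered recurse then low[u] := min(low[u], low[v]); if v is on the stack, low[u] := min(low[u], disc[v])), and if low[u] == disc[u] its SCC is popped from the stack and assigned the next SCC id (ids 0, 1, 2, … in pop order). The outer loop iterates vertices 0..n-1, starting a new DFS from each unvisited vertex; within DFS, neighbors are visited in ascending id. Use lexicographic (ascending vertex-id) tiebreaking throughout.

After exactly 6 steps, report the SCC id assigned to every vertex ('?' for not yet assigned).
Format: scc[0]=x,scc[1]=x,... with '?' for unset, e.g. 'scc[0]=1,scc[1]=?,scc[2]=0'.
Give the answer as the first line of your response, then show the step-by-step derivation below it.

scc[0]=1,scc[1]=2,scc[2]=0,scc[3]=3,scc[4]=3,scc[5]=3,scc[6]=?,scc[7]=?,scc[8]=?

step 1: low=(low[0]=0,low[1]=?,low[2]=1,low[3]=?,low[4]=?,low[5]=?,low[6]=?,low[7]=?,low[8]=?); scc=(scc[0]=?,scc[1]=?,scc[2]=0,scc[3]=?,scc[4]=?,scc[5]=?,scc[6]=?,scc[7]=?,scc[8]=?)
step 2: low=(low[0]=0,low[1]=?,low[2]=1,low[3]=?,low[4]=?,low[5]=?,low[6]=?,low[7]=?,low[8]=?); scc=(scc[0]=1,scc[1]=?,scc[2]=0,scc[3]=?,scc[4]=?,scc[5]=?,scc[6]=?,scc[7]=?,scc[8]=?)
step 3: low=(low[0]=0,low[1]=2,low[2]=1,low[3]=?,low[4]=?,low[5]=?,low[6]=?,low[7]=?,low[8]=?); scc=(scc[0]=1,scc[1]=2,scc[2]=0,scc[3]=?,scc[4]=?,scc[5]=?,scc[6]=?,scc[7]=?,scc[8]=?)
step 4: low=(low[0]=0,low[1]=2,low[2]=1,low[3]=3,low[4]=3,low[5]=3,low[6]=?,low[7]=?,low[8]=?); scc=(scc[0]=1,scc[1]=2,scc[2]=0,scc[3]=?,scc[4]=?,scc[5]=?,scc[6]=?,scc[7]=?,scc[8]=?)
step 5: low=(low[0]=0,low[1]=2,low[2]=1,low[3]=3,low[4]=3,low[5]=3,low[6]=?,low[7]=?,low[8]=?); scc=(scc[0]=1,scc[1]=2,scc[2]=0,scc[3]=?,scc[4]=?,scc[5]=?,scc[6]=?,scc[7]=?,scc[8]=?)
step 6: low=(low[0]=0,low[1]=2,low[2]=1,low[3]=3,low[4]=3,low[5]=3,low[6]=?,low[7]=?,low[8]=?); scc=(scc[0]=1,scc[1]=2,scc[2]=0,scc[3]=3,scc[4]=3,scc[5]=3,scc[6]=?,scc[7]=?,scc[8]=?)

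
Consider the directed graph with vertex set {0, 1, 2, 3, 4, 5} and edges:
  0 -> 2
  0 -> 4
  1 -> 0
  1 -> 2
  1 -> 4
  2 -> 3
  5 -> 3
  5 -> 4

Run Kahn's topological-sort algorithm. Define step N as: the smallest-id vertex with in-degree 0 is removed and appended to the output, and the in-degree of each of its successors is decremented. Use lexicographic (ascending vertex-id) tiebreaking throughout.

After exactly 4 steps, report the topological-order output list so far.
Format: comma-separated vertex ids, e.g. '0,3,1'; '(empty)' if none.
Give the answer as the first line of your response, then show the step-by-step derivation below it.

1,0,2,5

step 1: output 1; order=[1]; indeg=(0,0,1,2,2,0)
step 2: output 0; order=[1,0]; indeg=(0,0,0,2,1,0)
step 3: output 2; order=[1,0,2]; indeg=(0,0,0,1,1,0)
step 4: output 5; order=[1,0,2,5]; indeg=(0,0,0,0,0,0)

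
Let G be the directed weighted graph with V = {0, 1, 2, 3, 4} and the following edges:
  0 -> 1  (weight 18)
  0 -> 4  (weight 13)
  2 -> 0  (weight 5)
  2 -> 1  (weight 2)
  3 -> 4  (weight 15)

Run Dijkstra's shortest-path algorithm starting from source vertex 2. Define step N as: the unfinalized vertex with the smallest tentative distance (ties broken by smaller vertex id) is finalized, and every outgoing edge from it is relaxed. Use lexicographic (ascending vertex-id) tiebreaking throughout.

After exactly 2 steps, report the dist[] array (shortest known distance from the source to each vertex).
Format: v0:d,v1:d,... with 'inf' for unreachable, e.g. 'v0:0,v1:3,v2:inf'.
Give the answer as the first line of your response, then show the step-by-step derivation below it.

v0:5,v1:2,v2:0,v3:inf,v4:inf

step 1: dist = v0:5,v1:2,v2:0,v3:inf,v4:inf
step 2: dist = v0:5,v1:2,v2:0,v3:inf,v4:inf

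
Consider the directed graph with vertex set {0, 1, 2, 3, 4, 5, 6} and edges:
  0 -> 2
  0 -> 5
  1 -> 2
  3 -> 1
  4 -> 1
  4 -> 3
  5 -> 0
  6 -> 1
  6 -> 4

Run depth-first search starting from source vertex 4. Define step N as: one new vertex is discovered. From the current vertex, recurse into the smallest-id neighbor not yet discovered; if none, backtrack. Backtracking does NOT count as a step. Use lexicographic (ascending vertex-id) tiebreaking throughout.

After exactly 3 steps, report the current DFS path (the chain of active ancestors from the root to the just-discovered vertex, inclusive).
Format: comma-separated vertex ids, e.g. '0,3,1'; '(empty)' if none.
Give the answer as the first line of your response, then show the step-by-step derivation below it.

4,1,2

step 1: discover 4; path=4; order=4
step 2: discover 1; path=4>1; order=4,1
step 3: discover 2; path=4>1>2; order=4,1,2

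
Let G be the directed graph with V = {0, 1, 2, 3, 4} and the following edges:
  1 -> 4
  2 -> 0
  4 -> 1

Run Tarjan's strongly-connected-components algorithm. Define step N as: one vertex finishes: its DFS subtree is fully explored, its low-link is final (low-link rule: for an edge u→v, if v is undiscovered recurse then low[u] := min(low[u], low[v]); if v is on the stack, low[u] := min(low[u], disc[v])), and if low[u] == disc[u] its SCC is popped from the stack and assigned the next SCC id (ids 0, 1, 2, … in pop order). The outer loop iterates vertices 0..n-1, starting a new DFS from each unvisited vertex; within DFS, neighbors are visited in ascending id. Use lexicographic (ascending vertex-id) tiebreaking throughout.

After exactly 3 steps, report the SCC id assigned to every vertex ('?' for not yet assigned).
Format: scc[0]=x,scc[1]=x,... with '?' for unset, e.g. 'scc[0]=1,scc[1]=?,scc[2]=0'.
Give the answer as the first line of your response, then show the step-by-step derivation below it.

scc[0]=0,scc[1]=1,scc[2]=?,scc[3]=?,scc[4]=1

step 1: low=(low[0]=0,low[1]=?,low[2]=?,low[3]=?,low[4]=?); scc=(scc[0]=0,scc[1]=?,scc[2]=?,scc[3]=?,scc[4]=?)
step 2: low=(low[0]=0,low[1]=1,low[2]=?,low[3]=?,low[4]=1); scc=(scc[0]=0,scc[1]=?,scc[2]=?,scc[3]=?,scc[4]=?)
step 3: low=(low[0]=0,low[1]=1,low[2]=?,low[3]=?,low[4]=1); scc=(scc[0]=0,scc[1]=1,scc[2]=?,scc[3]=?,scc[4]=1)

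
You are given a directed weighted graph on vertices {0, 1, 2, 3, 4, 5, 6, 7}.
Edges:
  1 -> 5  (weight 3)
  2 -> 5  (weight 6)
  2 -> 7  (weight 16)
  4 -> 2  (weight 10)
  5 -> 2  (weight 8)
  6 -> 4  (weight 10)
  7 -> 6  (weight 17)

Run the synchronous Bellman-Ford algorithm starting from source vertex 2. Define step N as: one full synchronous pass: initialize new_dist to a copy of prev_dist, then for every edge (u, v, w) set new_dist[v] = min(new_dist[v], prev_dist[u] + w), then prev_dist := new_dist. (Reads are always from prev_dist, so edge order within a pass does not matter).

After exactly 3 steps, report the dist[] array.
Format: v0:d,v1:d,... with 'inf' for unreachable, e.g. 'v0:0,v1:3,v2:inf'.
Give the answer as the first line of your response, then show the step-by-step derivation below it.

v0:inf,v1:inf,v2:0,v3:inf,v4:43,v5:6,v6:33,v7:16

step 1: dist = v0:inf,v1:inf,v2:0,v3:inf,v4:inf,v5:6,v6:inf,v7:16
step 2: dist = v0:inf,v1:inf,v2:0,v3:inf,v4:inf,v5:6,v6:33,v7:16
step 3: dist = v0:inf,v1:inf,v2:0,v3:inf,v4:43,v5:6,v6:33,v7:16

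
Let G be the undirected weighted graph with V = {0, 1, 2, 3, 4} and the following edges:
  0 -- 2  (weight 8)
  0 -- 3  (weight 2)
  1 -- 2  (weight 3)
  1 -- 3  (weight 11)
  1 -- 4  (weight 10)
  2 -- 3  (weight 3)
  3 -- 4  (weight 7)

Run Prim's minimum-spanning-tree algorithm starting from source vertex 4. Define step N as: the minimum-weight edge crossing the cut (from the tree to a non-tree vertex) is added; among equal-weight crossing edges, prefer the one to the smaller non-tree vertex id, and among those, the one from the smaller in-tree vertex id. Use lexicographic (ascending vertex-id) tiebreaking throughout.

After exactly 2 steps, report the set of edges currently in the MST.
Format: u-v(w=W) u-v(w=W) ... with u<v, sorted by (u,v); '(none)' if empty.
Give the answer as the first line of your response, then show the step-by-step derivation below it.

0-3(w=2) 3-4(w=7)

step 1: add edge 3-4 (w=7); MST = {3-4(w=7)}
step 2: add edge 0-3 (w=2); MST = {0-3(w=2) 3-4(w=7)}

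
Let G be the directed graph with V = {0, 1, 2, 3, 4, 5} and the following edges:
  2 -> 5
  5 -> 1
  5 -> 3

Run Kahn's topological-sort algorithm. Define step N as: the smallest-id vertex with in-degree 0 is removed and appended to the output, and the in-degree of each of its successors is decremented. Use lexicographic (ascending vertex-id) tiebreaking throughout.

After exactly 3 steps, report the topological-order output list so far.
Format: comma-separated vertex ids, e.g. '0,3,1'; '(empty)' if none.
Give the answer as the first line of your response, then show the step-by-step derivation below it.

0,2,4

step 1: output 0; order=[0]; indeg=(0,1,0,1,0,1)
step 2: output 2; order=[0,2]; indeg=(0,1,0,1,0,0)
step 3: output 4; order=[0,2,4]; indeg=(0,1,0,1,0,0)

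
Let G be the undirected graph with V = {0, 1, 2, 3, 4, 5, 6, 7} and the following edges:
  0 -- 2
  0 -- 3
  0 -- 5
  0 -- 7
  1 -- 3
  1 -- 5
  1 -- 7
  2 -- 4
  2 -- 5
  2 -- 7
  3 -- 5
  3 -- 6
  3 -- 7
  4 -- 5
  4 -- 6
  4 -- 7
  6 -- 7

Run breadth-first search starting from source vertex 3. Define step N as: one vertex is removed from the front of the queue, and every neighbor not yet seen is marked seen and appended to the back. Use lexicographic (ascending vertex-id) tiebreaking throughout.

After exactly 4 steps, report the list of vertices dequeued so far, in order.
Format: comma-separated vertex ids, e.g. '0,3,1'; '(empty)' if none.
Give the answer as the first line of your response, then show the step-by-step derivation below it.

3,0,1,5

step 1: dequeue 3; queue=[0,1,5,6,7]; order=3
step 2: dequeue 0; queue=[1,5,6,7,2]; order=3,0
step 3: dequeue 1; queue=[5,6,7,2]; order=3,0,1
step 4: dequeue 5; queue=[6,7,2,4]; order=3,0,1,5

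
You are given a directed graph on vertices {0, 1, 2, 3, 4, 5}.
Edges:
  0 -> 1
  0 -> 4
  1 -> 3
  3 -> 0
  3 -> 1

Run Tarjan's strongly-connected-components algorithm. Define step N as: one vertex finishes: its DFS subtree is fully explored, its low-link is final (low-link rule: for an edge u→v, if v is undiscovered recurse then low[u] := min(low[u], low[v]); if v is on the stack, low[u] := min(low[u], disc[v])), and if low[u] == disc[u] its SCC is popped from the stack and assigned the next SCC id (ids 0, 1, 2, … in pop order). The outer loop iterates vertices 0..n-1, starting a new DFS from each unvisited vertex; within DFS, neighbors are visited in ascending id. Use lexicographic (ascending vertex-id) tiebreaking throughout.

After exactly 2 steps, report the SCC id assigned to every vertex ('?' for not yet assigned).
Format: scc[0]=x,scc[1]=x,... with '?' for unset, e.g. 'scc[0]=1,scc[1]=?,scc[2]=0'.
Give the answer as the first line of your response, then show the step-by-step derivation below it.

scc[0]=?,scc[1]=?,scc[2]=?,scc[3]=?,scc[4]=?,scc[5]=?

step 1: low=(low[0]=0,low[1]=1,low[2]=?,low[3]=0,low[4]=?,low[5]=?); scc=(scc[0]=?,scc[1]=?,scc[2]=?,scc[3]=?,scc[4]=?,scc[5]=?)
step 2: low=(low[0]=0,low[1]=0,low[2]=?,low[3]=0,low[4]=?,low[5]=?); scc=(scc[0]=?,scc[1]=?,scc[2]=?,scc[3]=?,scc[4]=?,scc[5]=?)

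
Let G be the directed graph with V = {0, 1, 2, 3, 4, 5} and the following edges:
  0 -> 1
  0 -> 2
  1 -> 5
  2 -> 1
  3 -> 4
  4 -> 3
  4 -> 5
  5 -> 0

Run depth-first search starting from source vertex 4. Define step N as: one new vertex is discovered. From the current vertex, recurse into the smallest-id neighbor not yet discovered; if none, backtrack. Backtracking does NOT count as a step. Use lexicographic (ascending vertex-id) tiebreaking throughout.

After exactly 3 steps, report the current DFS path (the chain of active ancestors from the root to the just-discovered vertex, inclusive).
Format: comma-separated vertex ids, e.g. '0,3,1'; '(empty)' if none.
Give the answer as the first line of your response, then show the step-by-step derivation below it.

4,5

step 1: discover 4; path=4; order=4
step 2: discover 3; path=4>3; order=4,3
step 3: discover 5; path=4>5; order=4,3,5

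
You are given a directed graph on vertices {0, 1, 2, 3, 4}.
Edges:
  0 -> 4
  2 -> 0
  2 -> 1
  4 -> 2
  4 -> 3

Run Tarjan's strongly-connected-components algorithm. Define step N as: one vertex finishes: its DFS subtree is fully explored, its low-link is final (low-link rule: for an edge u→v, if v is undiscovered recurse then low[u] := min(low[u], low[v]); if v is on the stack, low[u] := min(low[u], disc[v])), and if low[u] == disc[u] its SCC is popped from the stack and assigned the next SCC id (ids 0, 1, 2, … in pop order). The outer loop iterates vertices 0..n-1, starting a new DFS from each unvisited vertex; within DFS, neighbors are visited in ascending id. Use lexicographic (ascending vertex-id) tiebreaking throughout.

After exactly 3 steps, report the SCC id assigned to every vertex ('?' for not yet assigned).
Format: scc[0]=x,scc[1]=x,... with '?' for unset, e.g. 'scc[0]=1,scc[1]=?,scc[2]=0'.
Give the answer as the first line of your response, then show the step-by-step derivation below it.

scc[0]=?,scc[1]=0,scc[2]=?,scc[3]=1,scc[4]=?

step 1: low=(low[0]=0,low[1]=3,low[2]=0,low[3]=?,low[4]=1); scc=(scc[0]=?,scc[1]=0,scc[2]=?,scc[3]=?,scc[4]=?)
step 2: low=(low[0]=0,low[1]=3,low[2]=0,low[3]=?,low[4]=1); scc=(scc[0]=?,scc[1]=0,scc[2]=?,scc[3]=?,scc[4]=?)
step 3: low=(low[0]=0,low[1]=3,low[2]=0,low[3]=4,low[4]=0); scc=(scc[0]=?,scc[1]=0,scc[2]=?,scc[3]=1,scc[4]=?)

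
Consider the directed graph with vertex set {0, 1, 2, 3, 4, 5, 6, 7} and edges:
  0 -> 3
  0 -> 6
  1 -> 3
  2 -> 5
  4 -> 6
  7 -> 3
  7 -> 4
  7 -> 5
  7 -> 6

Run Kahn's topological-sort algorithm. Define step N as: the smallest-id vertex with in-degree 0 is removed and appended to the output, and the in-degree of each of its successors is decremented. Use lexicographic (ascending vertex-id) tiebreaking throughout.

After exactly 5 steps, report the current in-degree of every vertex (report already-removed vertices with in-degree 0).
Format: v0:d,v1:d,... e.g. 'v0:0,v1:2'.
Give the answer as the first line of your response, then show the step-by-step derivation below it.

v0:0,v1:0,v2:0,v3:0,v4:0,v5:0,v6:1,v7:0

step 1: output 0; order=[0]; indeg=(0,0,0,2,1,2,2,0)
step 2: output 1; order=[0,1]; indeg=(0,0,0,1,1,2,2,0)
step 3: output 2; order=[0,1,2]; indeg=(0,0,0,1,1,1,2,0)
step 4: output 7; order=[0,1,2,7]; indeg=(0,0,0,0,0,0,1,0)
step 5: output 3; order=[0,1,2,7,3]; indeg=(0,0,0,0,0,0,1,0)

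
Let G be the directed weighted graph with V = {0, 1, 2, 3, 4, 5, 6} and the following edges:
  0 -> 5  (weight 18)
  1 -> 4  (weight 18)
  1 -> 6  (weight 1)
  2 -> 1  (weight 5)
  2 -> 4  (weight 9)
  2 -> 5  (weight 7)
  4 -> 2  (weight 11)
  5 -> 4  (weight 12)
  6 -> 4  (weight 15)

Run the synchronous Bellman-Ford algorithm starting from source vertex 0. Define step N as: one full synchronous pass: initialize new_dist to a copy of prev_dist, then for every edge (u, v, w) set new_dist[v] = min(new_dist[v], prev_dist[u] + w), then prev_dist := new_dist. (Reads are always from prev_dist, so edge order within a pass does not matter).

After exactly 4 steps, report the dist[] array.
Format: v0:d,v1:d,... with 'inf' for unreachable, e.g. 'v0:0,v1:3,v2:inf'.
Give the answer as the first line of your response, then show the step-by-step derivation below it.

v0:0,v1:46,v2:41,v3:inf,v4:30,v5:18,v6:inf

step 1: dist = v0:0,v1:inf,v2:inf,v3:inf,v4:inf,v5:18,v6:inf
step 2: dist = v0:0,v1:inf,v2:inf,v3:inf,v4:30,v5:18,v6:inf
step 3: dist = v0:0,v1:inf,v2:41,v3:inf,v4:30,v5:18,v6:inf
step 4: dist = v0:0,v1:46,v2:41,v3:inf,v4:30,v5:18,v6:inf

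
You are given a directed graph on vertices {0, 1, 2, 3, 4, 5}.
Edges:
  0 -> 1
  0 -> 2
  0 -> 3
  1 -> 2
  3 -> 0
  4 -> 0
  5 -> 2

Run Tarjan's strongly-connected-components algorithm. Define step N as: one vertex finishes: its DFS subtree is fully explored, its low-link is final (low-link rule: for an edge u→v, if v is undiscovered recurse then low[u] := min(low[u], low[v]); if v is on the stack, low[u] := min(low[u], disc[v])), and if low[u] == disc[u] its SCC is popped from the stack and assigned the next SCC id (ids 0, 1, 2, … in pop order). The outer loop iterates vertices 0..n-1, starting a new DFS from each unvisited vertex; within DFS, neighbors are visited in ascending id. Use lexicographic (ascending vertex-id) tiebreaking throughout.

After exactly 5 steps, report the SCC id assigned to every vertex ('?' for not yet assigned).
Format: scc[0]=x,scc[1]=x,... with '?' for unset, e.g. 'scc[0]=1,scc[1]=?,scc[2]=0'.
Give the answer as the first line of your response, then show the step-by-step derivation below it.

scc[0]=2,scc[1]=1,scc[2]=0,scc[3]=2,scc[4]=3,scc[5]=?

step 1: low=(low[0]=0,low[1]=1,low[2]=2,low[3]=?,low[4]=?,low[5]=?); scc=(scc[0]=?,scc[1]=?,scc[2]=0,scc[3]=?,scc[4]=?,scc[5]=?)
step 2: low=(low[0]=0,low[1]=1,low[2]=2,low[3]=?,low[4]=?,low[5]=?); scc=(scc[0]=?,scc[1]=1,scc[2]=0,scc[3]=?,scc[4]=?,scc[5]=?)
step 3: low=(low[0]=0,low[1]=1,low[2]=2,low[3]=0,low[4]=?,low[5]=?); scc=(scc[0]=?,scc[1]=1,scc[2]=0,scc[3]=?,scc[4]=?,scc[5]=?)
step 4: low=(low[0]=0,low[1]=1,low[2]=2,low[3]=0,low[4]=?,low[5]=?); scc=(scc[0]=2,scc[1]=1,scc[2]=0,scc[3]=2,scc[4]=?,scc[5]=?)
step 5: low=(low[0]=0,low[1]=1,low[2]=2,low[3]=0,low[4]=4,low[5]=?); scc=(scc[0]=2,scc[1]=1,scc[2]=0,scc[3]=2,scc[4]=3,scc[5]=?)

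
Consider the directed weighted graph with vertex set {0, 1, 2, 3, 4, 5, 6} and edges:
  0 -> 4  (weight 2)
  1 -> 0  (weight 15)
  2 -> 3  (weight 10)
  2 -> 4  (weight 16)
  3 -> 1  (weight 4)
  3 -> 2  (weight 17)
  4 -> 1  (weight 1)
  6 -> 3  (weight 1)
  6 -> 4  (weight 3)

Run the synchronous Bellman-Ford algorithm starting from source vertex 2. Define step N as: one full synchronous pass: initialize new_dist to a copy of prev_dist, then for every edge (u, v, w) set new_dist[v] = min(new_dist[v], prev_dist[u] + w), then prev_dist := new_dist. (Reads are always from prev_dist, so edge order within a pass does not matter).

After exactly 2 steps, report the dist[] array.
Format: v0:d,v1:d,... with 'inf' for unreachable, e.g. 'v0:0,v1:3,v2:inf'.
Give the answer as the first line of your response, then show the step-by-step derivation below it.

v0:inf,v1:14,v2:0,v3:10,v4:16,v5:inf,v6:inf

step 1: dist = v0:inf,v1:inf,v2:0,v3:10,v4:16,v5:inf,v6:inf
step 2: dist = v0:inf,v1:14,v2:0,v3:10,v4:16,v5:inf,v6:inf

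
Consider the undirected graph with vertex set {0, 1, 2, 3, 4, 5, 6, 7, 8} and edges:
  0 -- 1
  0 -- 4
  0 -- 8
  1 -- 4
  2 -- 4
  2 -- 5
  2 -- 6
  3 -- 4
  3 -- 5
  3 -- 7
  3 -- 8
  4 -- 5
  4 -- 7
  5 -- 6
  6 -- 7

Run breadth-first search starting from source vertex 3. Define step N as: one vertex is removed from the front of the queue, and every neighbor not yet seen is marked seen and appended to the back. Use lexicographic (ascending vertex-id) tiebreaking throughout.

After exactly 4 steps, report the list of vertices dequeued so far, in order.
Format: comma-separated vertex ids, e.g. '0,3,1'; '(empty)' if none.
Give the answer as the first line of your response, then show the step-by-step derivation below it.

3,4,5,7

step 1: dequeue 3; queue=[4,5,7,8]; order=3
step 2: dequeue 4; queue=[5,7,8,0,1,2]; order=3,4
step 3: dequeue 5; queue=[7,8,0,1,2,6]; order=3,4,5
step 4: dequeue 7; queue=[8,0,1,2,6]; order=3,4,5,7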